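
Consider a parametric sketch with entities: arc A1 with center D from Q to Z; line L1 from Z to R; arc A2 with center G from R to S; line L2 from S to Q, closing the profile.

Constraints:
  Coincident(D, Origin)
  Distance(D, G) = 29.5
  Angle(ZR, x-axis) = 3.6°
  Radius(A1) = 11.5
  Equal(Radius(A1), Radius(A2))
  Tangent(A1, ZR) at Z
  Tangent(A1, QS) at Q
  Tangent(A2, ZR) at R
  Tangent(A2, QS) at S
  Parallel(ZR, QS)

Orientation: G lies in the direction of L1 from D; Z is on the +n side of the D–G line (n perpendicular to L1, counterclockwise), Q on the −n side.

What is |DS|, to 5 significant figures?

31.662

Tangency of A1 to both parallel lines with radius 11.5 puts Z and Q at D ± 11.5·n: Z = (-0.72209, 11.477), Q = (0.72209, -11.477). Equal radii place R and S the same way about G: R = G + 11.5·n = (28.720, 13.330), S = G − 11.5·n = (30.164, -9.6250). Then |DS| = |S − D| = 31.662.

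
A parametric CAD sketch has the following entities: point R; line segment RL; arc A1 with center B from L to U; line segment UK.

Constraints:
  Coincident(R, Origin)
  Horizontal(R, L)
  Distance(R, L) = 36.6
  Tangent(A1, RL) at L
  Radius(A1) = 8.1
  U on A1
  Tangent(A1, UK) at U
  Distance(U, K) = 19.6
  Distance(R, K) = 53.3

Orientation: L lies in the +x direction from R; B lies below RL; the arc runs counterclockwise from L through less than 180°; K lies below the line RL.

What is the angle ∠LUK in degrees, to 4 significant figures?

110.9°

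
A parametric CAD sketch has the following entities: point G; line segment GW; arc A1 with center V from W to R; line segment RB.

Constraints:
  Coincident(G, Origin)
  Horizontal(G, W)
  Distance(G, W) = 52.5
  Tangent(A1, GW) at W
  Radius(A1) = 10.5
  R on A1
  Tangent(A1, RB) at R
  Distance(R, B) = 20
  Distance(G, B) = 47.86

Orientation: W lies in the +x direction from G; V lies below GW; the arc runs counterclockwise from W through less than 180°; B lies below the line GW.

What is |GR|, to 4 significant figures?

43.04

G is at the origin; GW is horizontal with |GW| = 52.5 and W on the +x side, so W = (52.50, 0.000). Tangency of A1 to GW means the radius VW is perpendicular to GW, so V = W + (0, -10.5) = (52.50, -10.50). Since VR ⟂ RB (tangency), |VB| = √(10.5² + 20.0²) = 22.59 regardless of where R sits on A1. So B lies on both circle(G, 47.86) and circle(V, 22.59); the below-GW intersection is B = (38.60, -28.30). R is the foot of the tangent from B: R = (42.17, -8.624).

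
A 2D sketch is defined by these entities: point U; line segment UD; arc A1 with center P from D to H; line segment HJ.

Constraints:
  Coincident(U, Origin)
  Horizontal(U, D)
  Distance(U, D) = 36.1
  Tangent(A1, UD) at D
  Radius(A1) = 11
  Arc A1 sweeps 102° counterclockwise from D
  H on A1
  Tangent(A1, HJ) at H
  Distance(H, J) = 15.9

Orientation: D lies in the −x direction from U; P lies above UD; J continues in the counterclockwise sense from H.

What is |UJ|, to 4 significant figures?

40.65

On A1, D sits at bearing -90° from P; a 102° counterclockwise sweep puts H at bearing 12°, so H = P + 11.0·(cos 12°, sin 12°) = (-25.34, 13.29). Since A1 is tangent to HJ there, PH ⟂ HJ, so HJ runs along (−sin 12°, cos 12°); with |HJ| = 15.9, J = (-28.65, 28.84). Then |UJ| = |J − U| = 40.65.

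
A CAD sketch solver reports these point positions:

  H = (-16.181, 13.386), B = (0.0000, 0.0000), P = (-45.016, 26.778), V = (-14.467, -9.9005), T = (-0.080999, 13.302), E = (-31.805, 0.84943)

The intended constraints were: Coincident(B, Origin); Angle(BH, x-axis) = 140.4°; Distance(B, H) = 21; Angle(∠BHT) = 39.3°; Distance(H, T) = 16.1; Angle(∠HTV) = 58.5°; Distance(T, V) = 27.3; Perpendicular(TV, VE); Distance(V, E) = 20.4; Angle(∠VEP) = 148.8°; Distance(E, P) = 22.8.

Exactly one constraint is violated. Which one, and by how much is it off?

Distance(E, P) = 22.8 — off by 6.30.

B = (0.00, 0.00) ✓; BH at 140.4° ✓; |BH| = 21.00 ✓; ∠BHT = 39.30° ✓; |HT| = 16.10 ✓; ∠HTV = 58.50° ✓; |TV| = 27.30 ✓; ∠(TV, VE) = 90.00° ✓; |VE| = 20.40 ✓; ∠VEP = 148.8° ✓; |EP| = 29.10 ✗.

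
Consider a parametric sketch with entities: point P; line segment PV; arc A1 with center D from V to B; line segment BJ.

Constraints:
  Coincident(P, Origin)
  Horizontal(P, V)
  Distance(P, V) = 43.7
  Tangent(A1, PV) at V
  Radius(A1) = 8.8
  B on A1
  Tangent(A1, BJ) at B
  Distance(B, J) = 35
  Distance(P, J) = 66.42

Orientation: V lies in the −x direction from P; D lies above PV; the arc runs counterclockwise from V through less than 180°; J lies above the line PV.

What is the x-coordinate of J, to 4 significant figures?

-49.36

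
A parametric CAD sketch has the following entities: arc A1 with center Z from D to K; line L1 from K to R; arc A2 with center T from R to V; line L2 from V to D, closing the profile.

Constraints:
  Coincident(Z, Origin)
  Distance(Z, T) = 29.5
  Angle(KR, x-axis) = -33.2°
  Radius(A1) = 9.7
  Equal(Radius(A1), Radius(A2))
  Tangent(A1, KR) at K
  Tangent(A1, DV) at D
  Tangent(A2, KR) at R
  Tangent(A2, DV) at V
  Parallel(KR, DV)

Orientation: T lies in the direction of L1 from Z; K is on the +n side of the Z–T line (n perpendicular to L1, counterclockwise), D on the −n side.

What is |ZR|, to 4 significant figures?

31.05

The slot axis is L1's direction at -33.2°, so u = (cos -33.2°, sin -33.2°) = (0.8368, -0.5476) and n = (−sin -33.2°, cos -33.2°) = (0.5476, 0.8368). Z is at the origin and T lies 29.5 along u from Z, so T = 29.5·u = (24.68, -16.15). Tangency of A1 to both parallel lines with radius 9.7 puts K and D at Z ± 9.7·n: K = (5.311, 8.117), D = (-5.311, -8.117). Equal radii place R and V the same way about T: R = T + 9.7·n = (30.00, -8.037), V = T − 9.7·n = (19.37, -24.27). Then |ZR| = |R − Z| = 31.05.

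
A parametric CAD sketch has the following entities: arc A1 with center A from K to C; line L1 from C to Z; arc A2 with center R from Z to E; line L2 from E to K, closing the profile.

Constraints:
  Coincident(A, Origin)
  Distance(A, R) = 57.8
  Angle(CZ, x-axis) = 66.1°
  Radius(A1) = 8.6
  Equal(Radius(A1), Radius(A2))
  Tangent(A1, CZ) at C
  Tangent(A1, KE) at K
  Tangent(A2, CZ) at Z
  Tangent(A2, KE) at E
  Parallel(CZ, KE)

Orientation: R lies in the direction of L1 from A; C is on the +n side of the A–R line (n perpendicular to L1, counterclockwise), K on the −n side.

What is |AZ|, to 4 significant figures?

58.44

The slot axis is L1's direction at 66.1°, so u = (cos 66.1°, sin 66.1°) = (0.4051, 0.9143) and n = (−sin 66.1°, cos 66.1°) = (-0.9143, 0.4051). A is at the origin and R lies 57.8 along u from A, so R = 57.8·u = (23.42, 52.84). Tangency of A1 to both parallel lines with radius 8.6 puts C and K at A ± 8.6·n: C = (-7.863, 3.484), K = (7.863, -3.484). Equal radii place Z and E the same way about R: Z = R + 8.6·n = (15.55, 56.33), E = R − 8.6·n = (31.28, 49.36). Then |AZ| = |Z − A| = 58.44.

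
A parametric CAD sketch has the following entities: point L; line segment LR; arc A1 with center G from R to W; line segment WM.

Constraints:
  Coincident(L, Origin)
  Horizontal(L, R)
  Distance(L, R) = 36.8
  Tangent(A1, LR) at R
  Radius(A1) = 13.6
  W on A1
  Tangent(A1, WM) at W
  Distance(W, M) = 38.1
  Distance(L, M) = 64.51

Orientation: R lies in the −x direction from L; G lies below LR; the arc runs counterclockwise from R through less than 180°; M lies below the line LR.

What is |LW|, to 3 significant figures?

52.8

L is at the origin; LR is horizontal with |LR| = 36.8 and R on the −x side, so R = (-36.8, 0.00). Since A1 is tangent to LR there, GR ⟂ LR, so G = R + (0, -13.6) = (-36.8, -13.6). Since GW ⟂ WM (tangency), |GM| = √(13.6² + 38.1²) = 40.5 regardless of where W sits on A1. So M lies on both circle(L, 64.51) and circle(G, 40.5); the below-LR intersection is M = (-35.3, -54.0). W is the foot of the tangent from M: W = (-49.4, -18.7).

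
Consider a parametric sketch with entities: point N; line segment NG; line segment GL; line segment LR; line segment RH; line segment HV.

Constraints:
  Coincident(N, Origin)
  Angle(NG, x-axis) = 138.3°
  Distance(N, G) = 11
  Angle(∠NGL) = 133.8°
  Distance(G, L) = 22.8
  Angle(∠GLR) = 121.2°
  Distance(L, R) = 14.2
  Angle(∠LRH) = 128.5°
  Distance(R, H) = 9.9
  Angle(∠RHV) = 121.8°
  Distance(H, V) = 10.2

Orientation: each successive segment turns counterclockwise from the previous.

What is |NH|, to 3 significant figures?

36.9

N is at the origin; NG runs at 138.3° with length 11.0, so G = (-8.21, 7.32). ∠NGL = 133.8° gives GL at -176° from the x-axis; with |GL| = 22.8, L = (-30.9, 5.53). ∠GLR = 121.2° gives LR at -117° from the x-axis; with |LR| = 14.2, R = (-37.3, -7.16). ∠LRH = 128.5° gives RH at -65.2° from the x-axis; with |RH| = 9.9, H = (-33.2, -16.1). Then |NH| = |H − N| = 36.9.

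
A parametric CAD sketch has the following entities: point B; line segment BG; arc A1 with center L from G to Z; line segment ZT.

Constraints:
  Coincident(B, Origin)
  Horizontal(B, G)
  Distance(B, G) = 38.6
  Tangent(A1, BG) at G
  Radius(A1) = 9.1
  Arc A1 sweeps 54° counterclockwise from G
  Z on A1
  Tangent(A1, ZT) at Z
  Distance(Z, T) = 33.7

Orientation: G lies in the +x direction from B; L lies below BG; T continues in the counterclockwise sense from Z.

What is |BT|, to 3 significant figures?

33.1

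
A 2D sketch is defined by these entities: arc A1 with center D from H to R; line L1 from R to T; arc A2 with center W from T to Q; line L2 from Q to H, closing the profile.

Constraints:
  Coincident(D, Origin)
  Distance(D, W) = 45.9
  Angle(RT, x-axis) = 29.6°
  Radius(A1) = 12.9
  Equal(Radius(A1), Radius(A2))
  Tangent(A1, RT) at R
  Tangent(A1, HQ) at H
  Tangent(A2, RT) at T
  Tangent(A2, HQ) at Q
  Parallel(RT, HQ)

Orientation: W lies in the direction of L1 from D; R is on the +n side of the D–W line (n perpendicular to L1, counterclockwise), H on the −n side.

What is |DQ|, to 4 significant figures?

47.68

Tangency of A1 to both parallel lines with radius 12.9 puts R and H at D ± 12.9·n: R = (-6.372, 11.22), H = (6.372, -11.22). Equal radii place T and Q the same way about W: T = W + 12.9·n = (33.54, 33.89), Q = W − 12.9·n = (46.28, 11.46). Then |DQ| = |Q − D| = 47.68.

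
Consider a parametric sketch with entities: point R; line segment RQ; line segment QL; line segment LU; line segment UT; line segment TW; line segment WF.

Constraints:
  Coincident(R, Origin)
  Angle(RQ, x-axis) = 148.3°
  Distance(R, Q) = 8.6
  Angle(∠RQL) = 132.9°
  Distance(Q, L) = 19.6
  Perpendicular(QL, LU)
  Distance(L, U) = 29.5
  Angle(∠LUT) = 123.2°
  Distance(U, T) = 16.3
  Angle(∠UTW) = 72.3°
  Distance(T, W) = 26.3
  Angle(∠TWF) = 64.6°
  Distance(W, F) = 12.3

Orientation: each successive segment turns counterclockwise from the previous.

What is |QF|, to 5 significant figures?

18.789

R is at the origin; RQ runs at 148.3° with length 8.6, so Q = (-7.3170, 4.5191). ∠RQL = 132.9° gives QL at -164.60° from the x-axis; with |QL| = 19.6, L = (-26.213, -0.68584). The perpendicularity gives LU at right angles to QL, so LU runs at -74.600°; with |LU| = 29.5, U = (-18.379, -29.127). ∠LUT = 123.2° gives UT at -17.800° from the x-axis; with |UT| = 16.3, T = (-2.8596, -34.109). ∠UTW = 72.3° gives TW at 89.900° from the x-axis; with |TW| = 26.3, W = (-2.8137, -7.8095). ∠TWF = 64.6° gives WF at -154.70° from the x-axis; with |WF| = 12.3, F = (-13.934, -13.066). Then |QF| = |F − Q| = 18.789.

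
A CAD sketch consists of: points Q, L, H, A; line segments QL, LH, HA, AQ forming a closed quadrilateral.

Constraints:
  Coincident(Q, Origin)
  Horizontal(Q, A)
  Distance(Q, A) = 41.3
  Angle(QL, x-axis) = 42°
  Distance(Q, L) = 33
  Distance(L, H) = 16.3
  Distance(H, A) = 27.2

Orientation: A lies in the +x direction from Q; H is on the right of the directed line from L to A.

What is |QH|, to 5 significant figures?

17.665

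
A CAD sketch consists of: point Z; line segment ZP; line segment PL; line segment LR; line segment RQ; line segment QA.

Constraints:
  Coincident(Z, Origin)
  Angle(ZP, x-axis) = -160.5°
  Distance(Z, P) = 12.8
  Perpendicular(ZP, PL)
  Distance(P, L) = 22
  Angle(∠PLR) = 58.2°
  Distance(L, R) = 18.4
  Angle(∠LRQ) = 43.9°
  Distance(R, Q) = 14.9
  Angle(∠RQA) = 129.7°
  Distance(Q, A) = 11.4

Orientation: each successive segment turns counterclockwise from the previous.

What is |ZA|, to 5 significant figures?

26.296

Z is at the origin; ZP runs at -160.5° with length 12.8, so P = (-12.066, -4.2727). The perpendicularity gives PL at right angles to ZP, so PL runs at -70.500°; with |PL| = 22.0, L = (-4.7221, -25.011). ∠PLR = 58.2° gives LR at 51.300° from the x-axis; with |LR| = 18.4, R = (6.7824, -10.651). ∠LRQ = 43.9° gives RQ at -172.60° from the x-axis; with |RQ| = 14.9, Q = (-7.9935, -12.570). ∠RQA = 129.7° gives QA at -122.30° from the x-axis; with |QA| = 11.4, A = (-14.085, -22.206). Then |ZA| = |A − Z| = 26.296.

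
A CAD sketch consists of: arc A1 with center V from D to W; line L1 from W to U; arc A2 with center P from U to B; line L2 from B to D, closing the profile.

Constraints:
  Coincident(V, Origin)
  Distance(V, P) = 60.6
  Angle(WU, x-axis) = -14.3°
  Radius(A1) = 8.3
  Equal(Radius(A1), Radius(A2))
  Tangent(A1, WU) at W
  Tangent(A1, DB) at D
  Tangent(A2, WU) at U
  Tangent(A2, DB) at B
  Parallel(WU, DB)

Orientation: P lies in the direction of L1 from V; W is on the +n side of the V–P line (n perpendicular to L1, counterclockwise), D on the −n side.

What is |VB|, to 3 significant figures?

61.2

The slot axis is L1's direction at -14.3°, so u = (cos -14.3°, sin -14.3°) = (0.969, -0.247) and n = (−sin -14.3°, cos -14.3°) = (0.247, 0.969). V is at the origin and P lies 60.6 along u from V, so P = 60.6·u = (58.7, -15.0). Tangency of A1 to both parallel lines with radius 8.3 puts W and D at V ± 8.3·n: W = (2.05, 8.04), D = (-2.05, -8.04). Equal radii place U and B the same way about P: U = P + 8.3·n = (60.8, -6.93), B = P − 8.3·n = (56.7, -23.0). Then |VB| = |B − V| = 61.2.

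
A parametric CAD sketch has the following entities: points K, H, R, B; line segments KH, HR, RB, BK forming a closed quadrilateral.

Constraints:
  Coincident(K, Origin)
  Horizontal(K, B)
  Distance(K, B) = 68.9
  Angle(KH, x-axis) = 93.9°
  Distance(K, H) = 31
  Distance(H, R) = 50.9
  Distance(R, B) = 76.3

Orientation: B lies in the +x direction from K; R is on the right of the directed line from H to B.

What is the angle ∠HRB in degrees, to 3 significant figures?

71.9°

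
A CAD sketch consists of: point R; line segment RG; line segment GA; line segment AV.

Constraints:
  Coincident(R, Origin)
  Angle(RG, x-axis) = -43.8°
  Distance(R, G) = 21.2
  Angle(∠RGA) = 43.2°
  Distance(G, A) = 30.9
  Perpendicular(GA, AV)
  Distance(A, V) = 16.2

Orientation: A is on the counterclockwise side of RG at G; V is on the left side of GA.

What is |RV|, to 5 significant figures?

15.538

R is at the origin; RG runs at -43.8° with length 21.2, so G = 21.2·(cos -43.8°, sin -43.8°) = (15.301, -14.673). ∠RGA = 43.2°, so GA runs at -43.8° + (180° − 43.2°) = 93.000° from the x-axis; with |GA| = 30.9, A = G + 30.9·(cos 93.000°, sin 93.000°) = (13.684, 16.184). The perpendicularity gives AV at right angles to GA; with |AV| = 16.2 on the left of GA, V = A + 16.2·(-0.99863, -0.052336) = (-2.4937, 15.336). Then |RV| = |V − R| = 15.538.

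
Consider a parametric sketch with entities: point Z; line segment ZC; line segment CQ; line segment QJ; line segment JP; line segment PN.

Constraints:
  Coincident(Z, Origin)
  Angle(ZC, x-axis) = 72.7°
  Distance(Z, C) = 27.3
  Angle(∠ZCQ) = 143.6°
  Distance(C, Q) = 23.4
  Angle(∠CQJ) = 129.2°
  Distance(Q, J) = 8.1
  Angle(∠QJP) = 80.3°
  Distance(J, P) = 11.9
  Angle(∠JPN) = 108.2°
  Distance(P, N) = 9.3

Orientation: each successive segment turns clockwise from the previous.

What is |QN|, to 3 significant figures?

13.5

Z is at the origin; ZC runs at 72.7° with length 27.3, so C = (8.12, 26.1). ∠ZCQ = 143.6° gives CQ at 36.3° from the x-axis; with |CQ| = 23.4, Q = (27.0, 39.9). ∠CQJ = 129.2° gives QJ at -14.5° from the x-axis; with |QJ| = 8.1, J = (34.8, 37.9). ∠QJP = 80.3° gives JP at -114° from the x-axis; with |JP| = 11.9, P = (29.9, 27.0). ∠JPN = 108.2° gives PN at 174° from the x-axis; with |PN| = 9.3, N = (20.7, 28.0). Then |QN| = |N − Q| = 13.5.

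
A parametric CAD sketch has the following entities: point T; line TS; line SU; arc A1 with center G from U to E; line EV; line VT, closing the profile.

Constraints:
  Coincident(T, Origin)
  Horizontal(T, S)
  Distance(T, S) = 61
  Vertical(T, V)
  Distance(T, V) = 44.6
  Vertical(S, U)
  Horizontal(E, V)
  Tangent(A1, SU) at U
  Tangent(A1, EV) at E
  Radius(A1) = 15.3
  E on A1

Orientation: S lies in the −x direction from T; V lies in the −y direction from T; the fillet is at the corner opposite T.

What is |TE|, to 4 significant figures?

63.86

The virtual corner opposite T is at (-61.00, -44.60). A1 meets SU tangentially, so GU is at right angles to SU and since A1 is tangent to EV there, GE ⟂ EV, with radius 15.3, so the center G sits 15.3 in from both sides at G = (-45.70, -29.30). That places the tangent points at U = (-61.00, -29.30) on SU and E = (-45.70, -44.60) on EV. Then |TE| = |E − T| = 63.86.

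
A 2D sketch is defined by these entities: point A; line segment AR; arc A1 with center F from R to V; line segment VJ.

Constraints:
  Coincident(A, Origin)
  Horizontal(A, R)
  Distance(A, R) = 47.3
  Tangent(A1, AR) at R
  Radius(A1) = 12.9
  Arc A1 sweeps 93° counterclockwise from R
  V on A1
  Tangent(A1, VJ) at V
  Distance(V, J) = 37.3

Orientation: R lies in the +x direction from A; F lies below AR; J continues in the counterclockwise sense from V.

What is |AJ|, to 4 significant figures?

62.50

A is at the origin; A and R share the same y with |AR| = 47.3 and R on the +x side, so R = (47.30, 0.000). Tangency of A1 to AR means the radius FR is perpendicular to AR, so F = R + (0, -12.9) = (47.30, -12.90). On A1, R sits at bearing 90° from F; a 93° counterclockwise sweep puts V at bearing 183°, so V = F + 12.9·(cos 183°, sin 183°) = (34.42, -13.58). A1 meets VJ tangentially, so FV is at right angles to VJ, so VJ runs along (−sin 183°, cos 183°); with |VJ| = 37.3, J = (36.37, -50.82). Then |AJ| = |J − A| = 62.50.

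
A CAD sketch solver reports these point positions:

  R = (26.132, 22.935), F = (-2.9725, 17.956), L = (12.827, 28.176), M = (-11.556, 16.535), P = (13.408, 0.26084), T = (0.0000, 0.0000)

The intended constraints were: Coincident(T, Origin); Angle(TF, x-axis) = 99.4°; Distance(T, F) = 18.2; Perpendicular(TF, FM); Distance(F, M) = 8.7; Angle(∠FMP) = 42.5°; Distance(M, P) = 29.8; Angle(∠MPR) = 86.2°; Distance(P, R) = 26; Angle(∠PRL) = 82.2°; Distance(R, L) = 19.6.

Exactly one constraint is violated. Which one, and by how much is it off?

Distance(R, L) = 19.6 — off by 5.30.

T = (0.00, 0.00) ✓; TF at 99.40° ✓; |TF| = 18.20 ✓; ∠(TF, FM) = 90.00° ✓; |FM| = 8.700 ✓; ∠FMP = 42.50° ✓; |MP| = 29.80 ✓; ∠MPR = 86.20° ✓; |PR| = 26.00 ✓; ∠PRL = 82.20° ✓; |RL| = 14.30 ✗.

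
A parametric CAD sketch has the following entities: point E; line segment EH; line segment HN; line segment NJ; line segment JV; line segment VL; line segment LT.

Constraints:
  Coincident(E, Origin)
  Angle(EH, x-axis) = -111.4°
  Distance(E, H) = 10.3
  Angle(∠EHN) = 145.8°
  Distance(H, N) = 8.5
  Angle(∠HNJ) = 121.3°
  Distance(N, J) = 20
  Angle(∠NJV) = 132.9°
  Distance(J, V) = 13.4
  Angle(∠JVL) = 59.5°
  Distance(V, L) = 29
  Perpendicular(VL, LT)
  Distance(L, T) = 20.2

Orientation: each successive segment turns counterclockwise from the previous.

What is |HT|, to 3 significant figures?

11.0

∠JVL = 59.5° gives VL at 149° from the x-axis; with |VL| = 29.0, L = (3.97, -2.92). The perpendicularity gives LT at right angles to VL, so LT runs at -121°; with |LT| = 20.2, T = (-6.40, -20.3). Then |HT| = |T − H| = 11.0.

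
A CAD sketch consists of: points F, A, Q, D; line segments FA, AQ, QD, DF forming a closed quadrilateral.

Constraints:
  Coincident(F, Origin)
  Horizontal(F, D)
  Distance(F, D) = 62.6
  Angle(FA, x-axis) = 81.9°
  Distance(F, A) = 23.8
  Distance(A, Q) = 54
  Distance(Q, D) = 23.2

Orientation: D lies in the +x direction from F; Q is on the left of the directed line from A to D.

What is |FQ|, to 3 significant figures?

61.6

Checks: |AQ| = 54.00 ✓; |QD| = 23.20 ✓.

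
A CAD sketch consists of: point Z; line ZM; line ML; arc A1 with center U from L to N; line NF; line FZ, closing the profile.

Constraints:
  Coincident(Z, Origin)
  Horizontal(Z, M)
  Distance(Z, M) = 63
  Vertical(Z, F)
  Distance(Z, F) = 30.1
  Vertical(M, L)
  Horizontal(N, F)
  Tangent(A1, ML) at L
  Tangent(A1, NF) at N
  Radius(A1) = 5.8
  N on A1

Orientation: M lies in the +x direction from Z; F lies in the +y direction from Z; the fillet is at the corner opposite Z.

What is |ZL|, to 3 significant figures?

67.5

Z is at the origin; Z and M share the same y with |ZM| = 63.0 and M on the +x side, so M = (63.0, 0.00). Z and F share the same x with |ZF| = 30.1 and F on the +y side, so F = (0.00, 30.1). The virtual corner opposite Z is at (63.0, 30.1). Since A1 is tangent to ML there, UL ⟂ ML and A1 meets NF tangentially, so UN is at right angles to NF, with radius 5.8, so the center U sits 5.8 in from both sides at U = (57.2, 24.3). That places the tangent points at L = (63.0, 24.3) on ML and N = (57.2, 30.1) on NF. Then |ZL| = |L − Z| = 67.5.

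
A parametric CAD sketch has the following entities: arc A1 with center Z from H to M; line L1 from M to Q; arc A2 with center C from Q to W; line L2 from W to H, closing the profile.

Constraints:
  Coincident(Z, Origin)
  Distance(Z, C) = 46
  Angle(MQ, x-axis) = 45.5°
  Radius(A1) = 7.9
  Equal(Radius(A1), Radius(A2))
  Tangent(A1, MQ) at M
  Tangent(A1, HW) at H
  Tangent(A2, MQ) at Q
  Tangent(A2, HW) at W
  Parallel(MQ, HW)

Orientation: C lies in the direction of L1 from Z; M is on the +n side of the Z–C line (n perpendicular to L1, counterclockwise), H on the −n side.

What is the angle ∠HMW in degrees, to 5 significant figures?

71.044°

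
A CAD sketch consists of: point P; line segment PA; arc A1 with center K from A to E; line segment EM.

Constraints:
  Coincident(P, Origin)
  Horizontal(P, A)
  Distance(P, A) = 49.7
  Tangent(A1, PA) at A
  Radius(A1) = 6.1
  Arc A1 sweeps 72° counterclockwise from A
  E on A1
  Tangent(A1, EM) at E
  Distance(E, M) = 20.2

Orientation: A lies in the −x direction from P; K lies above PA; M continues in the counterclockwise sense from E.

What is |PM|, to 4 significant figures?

44.35

P is at the origin; PA is horizontal with |PA| = 49.7 and A on the −x side, so A = (-49.70, 0.000). Since A1 is tangent to PA there, KA ⟂ PA, so K = A + (0, 6.1) = (-49.70, 6.100). On A1, A sits at bearing -90° from K; a 72° counterclockwise sweep puts E at bearing -18°, so E = K + 6.1·(cos -18°, sin -18°) = (-43.90, 4.215). Since A1 is tangent to EM there, KE ⟂ EM, so EM runs along (−sin -18°, cos -18°); with |EM| = 20.2, M = (-37.66, 23.43). Then |PM| = |M − P| = 44.35.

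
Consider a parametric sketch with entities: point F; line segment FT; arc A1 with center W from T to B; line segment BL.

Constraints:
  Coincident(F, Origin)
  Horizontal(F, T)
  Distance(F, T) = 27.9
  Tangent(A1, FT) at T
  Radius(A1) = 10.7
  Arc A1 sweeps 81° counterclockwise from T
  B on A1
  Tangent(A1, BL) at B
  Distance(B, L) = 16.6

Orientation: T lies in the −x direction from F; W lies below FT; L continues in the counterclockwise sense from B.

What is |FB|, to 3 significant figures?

39.5

F is at the origin; FT is horizontal with |FT| = 27.9 and T on the −x side, so T = (-27.9, 0.00). Since A1 is tangent to FT there, WT ⟂ FT, so W = T + (0, -10.7) = (-27.9, -10.7). On A1, T sits at bearing 90° from W; an 81° counterclockwise sweep puts B at bearing 171°, so B = W + 10.7·(cos 171°, sin 171°) = (-38.5, -9.03). Then |FB| = |B − F| = 39.5.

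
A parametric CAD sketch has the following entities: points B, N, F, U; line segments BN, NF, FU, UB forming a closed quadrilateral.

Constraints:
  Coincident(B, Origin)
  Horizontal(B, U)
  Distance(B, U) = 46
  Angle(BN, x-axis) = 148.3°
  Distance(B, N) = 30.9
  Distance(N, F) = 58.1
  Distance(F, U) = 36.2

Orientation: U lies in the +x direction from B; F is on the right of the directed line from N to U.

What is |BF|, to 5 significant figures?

28.112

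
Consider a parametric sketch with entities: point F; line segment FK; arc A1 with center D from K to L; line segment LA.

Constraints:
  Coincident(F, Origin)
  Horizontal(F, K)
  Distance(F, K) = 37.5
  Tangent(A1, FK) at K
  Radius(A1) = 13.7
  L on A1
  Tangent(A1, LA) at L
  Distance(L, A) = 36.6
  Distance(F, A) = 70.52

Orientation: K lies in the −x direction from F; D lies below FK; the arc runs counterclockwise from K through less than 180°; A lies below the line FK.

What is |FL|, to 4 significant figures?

53.23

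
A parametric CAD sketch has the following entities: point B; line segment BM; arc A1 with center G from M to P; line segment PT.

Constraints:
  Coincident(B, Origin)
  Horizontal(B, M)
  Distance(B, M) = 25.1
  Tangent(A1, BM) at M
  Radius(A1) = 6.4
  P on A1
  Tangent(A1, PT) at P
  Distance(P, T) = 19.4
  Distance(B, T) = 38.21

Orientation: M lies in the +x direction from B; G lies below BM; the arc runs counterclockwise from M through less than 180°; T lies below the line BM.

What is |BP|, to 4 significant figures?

21.30

Checks: ∠(GM, MB) = 90.00° ✓; |GP| = 6.400 ✓; ∠(GP, PT) = 90.00° ✓; |PT| = 19.40 ✓; |BT| = 38.21 ✓.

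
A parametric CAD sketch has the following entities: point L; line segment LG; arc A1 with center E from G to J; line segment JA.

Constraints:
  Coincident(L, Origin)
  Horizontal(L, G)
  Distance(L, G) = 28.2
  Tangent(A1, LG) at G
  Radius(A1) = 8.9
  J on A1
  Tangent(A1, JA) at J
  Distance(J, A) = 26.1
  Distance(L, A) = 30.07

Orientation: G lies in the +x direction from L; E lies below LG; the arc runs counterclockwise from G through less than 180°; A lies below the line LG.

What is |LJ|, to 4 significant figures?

20.79

Checks: ∠(EG, GL) = 90.00° ✓; |EG| = 8.900 ✓; |EJ| = 8.900 ✓; ∠(EJ, JA) = 90.00° ✓; |JA| = 26.10 ✓; |LA| = 30.07 ✓.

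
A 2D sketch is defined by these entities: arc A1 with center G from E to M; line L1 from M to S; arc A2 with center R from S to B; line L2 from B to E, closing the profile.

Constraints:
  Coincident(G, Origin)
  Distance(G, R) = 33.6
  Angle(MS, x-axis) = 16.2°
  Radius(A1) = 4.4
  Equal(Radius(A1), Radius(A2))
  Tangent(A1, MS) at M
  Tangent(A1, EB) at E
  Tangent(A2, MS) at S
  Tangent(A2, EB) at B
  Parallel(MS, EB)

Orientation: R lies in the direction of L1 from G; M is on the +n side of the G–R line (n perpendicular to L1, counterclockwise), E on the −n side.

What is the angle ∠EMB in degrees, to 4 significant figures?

75.32°

The slot axis is L1's direction at 16.2°, so u = (cos 16.2°, sin 16.2°) = (0.9603, 0.2790) and n = (−sin 16.2°, cos 16.2°) = (-0.2790, 0.9603). G is at the origin and R lies 33.6 along u from G, so R = 33.6·u = (32.27, 9.374). Tangency of A1 to both parallel lines with radius 4.4 puts M and E at G ± 4.4·n: M = (-1.228, 4.225), E = (1.228, -4.225). Equal radii place S and B the same way about R: S = R + 4.4·n = (31.04, 13.60), B = R − 4.4·n = (33.49, 5.149). Then cos ∠EMB = ME·MB / (|ME||MB|), giving 75.32°.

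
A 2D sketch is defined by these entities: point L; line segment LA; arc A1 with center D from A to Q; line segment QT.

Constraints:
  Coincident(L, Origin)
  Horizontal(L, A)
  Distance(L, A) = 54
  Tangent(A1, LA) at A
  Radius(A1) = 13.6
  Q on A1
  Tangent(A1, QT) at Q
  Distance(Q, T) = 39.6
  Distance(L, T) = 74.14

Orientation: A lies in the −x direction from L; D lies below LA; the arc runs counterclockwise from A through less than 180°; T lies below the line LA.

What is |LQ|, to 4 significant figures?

69.08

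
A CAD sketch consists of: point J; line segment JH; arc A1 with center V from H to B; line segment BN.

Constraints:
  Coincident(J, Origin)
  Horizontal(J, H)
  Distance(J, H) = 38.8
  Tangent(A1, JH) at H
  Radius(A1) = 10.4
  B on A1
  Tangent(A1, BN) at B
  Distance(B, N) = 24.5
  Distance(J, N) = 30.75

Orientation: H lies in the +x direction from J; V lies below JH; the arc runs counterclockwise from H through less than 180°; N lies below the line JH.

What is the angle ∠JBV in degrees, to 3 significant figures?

157°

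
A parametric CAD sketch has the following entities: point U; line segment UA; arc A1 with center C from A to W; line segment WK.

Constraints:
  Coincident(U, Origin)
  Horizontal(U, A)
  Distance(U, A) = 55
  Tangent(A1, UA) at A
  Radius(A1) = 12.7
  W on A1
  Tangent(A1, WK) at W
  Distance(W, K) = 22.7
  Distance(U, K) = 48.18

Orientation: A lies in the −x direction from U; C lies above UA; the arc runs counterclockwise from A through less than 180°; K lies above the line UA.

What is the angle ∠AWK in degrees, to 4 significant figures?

142.7°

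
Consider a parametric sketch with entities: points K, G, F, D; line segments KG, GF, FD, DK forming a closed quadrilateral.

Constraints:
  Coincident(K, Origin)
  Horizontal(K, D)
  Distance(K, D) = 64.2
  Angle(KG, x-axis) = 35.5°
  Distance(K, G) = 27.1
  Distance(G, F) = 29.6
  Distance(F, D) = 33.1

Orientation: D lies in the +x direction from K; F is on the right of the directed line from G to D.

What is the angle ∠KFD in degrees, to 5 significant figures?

139.98°

Checks: |GF| = 29.60 ✓; |FD| = 33.10 ✓.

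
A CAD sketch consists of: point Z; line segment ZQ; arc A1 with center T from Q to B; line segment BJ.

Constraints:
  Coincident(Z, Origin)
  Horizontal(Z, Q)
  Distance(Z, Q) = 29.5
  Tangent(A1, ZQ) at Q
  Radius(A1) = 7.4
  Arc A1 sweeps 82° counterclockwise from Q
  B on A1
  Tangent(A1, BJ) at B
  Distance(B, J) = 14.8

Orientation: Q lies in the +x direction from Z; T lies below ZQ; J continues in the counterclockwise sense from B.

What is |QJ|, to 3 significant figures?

23.0

Z is at the origin; Z and Q share the same y with |ZQ| = 29.5 and Q on the +x side, so Q = (29.5, 0.00). A1 meets ZQ tangentially, so TQ is at right angles to ZQ, so T = Q + (0, -7.4) = (29.5, -7.40). On A1, Q sits at bearing 90° from T; an 82° counterclockwise sweep puts B at bearing 172°, so B = T + 7.4·(cos 172°, sin 172°) = (22.2, -6.37). The tangent condition forces TB to be normal to BJ, so BJ runs along (−sin 172°, cos 172°); with |BJ| = 14.8, J = (20.1, -21.0). Then |QJ| = |J − Q| = 23.0.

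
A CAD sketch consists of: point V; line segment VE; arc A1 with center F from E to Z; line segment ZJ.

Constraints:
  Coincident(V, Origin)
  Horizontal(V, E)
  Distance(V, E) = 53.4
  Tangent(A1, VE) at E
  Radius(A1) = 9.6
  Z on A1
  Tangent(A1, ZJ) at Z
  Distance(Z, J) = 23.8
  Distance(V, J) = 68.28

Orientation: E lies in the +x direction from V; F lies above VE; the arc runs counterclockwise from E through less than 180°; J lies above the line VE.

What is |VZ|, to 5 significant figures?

63.856

V is at the origin; VE is horizontal with |VE| = 53.4 and E on the +x side, so E = (53.400, 0.0000). The tangent condition forces FE to be normal to VE, so F = E + (0, 9.6) = (53.400, 9.6000). Since FZ ⟂ ZJ (tangency), |FJ| = √(9.6² + 23.8²) = 25.663 regardless of where Z sits on A1. So J lies on both circle(V, 68.28) and circle(F, 25.663); the above-VE intersection is J = (58.814, 34.686). Z is the foot of the tangent from J: Z = (62.860, 11.232).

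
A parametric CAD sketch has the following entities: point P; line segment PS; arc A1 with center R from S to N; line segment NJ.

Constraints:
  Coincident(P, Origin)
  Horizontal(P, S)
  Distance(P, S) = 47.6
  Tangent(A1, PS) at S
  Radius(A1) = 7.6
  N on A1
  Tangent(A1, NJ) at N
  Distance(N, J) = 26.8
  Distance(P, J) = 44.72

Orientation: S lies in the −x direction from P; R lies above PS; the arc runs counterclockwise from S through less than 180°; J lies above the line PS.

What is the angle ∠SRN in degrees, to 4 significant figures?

72.59°

Checks: |RN| = 7.600 ✓; ∠(RN, NJ) = 90.00° ✓; |NJ| = 26.80 ✓; |PJ| = 44.72 ✓.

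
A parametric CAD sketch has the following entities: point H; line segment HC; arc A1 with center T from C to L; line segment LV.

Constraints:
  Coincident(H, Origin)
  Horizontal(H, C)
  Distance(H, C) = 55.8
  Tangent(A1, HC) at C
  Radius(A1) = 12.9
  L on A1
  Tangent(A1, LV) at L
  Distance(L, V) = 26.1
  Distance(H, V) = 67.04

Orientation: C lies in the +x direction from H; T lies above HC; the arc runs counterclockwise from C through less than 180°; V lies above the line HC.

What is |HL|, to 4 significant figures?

69.53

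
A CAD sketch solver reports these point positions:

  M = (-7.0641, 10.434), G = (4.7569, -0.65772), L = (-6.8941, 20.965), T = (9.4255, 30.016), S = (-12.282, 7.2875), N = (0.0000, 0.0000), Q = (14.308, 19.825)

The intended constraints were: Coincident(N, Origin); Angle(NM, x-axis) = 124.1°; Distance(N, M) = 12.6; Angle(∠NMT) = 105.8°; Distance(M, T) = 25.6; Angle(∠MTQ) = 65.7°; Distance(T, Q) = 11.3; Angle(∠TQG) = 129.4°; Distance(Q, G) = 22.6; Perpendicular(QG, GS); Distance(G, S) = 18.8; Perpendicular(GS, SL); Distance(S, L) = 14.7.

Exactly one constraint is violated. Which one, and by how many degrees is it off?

Perpendicular(GS, SL) — off by 3.50°.

N = (0.00, 0.00) ✓; NM at 124.1° ✓; |NM| = 12.60 ✓; ∠NMT = 105.8° ✓; |MT| = 25.60 ✓; ∠MTQ = 65.70° ✓; |TQ| = 11.30 ✓; ∠TQG = 129.4° ✓; |QG| = 22.60 ✓; ∠(QG, GS) = 90.00° ✓; |GS| = 18.80 ✓; ∠(GS, SL) = 86.50° ✗; |SL| = 14.70 ✓.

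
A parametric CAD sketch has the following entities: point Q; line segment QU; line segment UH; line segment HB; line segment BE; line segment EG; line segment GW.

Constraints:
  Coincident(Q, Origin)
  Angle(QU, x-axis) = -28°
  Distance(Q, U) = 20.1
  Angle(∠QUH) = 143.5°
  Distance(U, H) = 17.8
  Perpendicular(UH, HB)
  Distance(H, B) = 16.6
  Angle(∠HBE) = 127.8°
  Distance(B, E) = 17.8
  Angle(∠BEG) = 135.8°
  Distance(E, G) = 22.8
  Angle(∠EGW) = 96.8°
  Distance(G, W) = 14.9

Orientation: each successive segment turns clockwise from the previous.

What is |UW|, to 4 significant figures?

21.53

Q is at the origin; QU runs at -28.0° with length 20.1, so U = (17.75, -9.436). ∠QUH = 143.5° gives UH at -64.50° from the x-axis; with |UH| = 17.8, H = (25.41, -25.50). UH is perpendicular to HB, so HB runs at -154.5°; with |HB| = 16.6, B = (10.43, -32.65). ∠HBE = 127.8° gives BE at 153.3° from the x-axis; with |BE| = 17.8, E = (-5.475, -24.65). ∠BEG = 135.8° gives EG at 109.1° from the x-axis; with |EG| = 22.8, G = (-12.94, -3.106). ∠EGW = 96.8° gives GW at 25.90° from the x-axis; with |GW| = 14.9, W = (0.4683, 3.402). Then |UW| = |W − U| = 21.53.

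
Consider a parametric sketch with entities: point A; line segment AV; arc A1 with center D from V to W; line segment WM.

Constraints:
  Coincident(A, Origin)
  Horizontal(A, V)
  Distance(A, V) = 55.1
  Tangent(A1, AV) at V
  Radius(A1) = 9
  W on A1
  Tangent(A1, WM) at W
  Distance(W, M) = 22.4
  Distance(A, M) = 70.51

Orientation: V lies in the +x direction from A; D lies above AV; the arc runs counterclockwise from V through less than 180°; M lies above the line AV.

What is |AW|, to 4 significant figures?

64.78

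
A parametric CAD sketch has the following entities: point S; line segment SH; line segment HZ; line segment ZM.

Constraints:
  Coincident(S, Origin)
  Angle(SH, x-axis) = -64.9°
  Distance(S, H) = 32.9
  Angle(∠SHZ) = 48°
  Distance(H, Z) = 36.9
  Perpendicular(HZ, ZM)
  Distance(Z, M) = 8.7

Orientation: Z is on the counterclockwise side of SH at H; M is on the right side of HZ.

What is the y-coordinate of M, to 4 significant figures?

0.8131

∠SHZ = 48.0°, so HZ runs at -64.9° + (180° − 48.0°) = 67.10° from the x-axis; with |HZ| = 36.9, Z = H + 36.9·(cos 67.10°, sin 67.10°) = (28.31, 4.199). HZ is perpendicular to ZM; with |ZM| = 8.7 on the right of HZ, M = Z + 8.7·(0.9212, -0.3891) = (36.33, 0.8131). So M.y = 0.8131.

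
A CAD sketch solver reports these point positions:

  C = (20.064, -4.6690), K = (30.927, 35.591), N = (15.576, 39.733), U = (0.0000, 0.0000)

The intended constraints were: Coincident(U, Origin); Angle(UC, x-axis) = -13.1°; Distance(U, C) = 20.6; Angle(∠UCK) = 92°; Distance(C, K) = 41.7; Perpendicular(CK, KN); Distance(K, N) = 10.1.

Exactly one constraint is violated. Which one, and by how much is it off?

Distance(K, N) = 10.1 — off by 5.80.

U = (0.00, 0.00) ✓; UC at -13.10° ✓; |UC| = 20.60 ✓; ∠UCK = 92.00° ✓; |CK| = 41.70 ✓; ∠(CK, KN) = 90.00° ✓; |KN| = 15.90 ✗.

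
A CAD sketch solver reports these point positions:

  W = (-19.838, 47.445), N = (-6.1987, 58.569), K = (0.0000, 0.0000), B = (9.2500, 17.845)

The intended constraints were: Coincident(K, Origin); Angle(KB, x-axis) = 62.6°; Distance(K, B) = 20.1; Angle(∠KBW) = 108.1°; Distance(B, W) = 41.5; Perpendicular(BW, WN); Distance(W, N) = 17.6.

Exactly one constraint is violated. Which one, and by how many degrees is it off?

Perpendicular(BW, WN) — off by 5.30°.

K = (0.00, 0.00) ✓; KB at 62.60° ✓; |KB| = 20.10 ✓; ∠KBW = 108.1° ✓; |BW| = 41.50 ✓; ∠(BW, WN) = 95.30° ✗; |WN| = 17.60 ✓.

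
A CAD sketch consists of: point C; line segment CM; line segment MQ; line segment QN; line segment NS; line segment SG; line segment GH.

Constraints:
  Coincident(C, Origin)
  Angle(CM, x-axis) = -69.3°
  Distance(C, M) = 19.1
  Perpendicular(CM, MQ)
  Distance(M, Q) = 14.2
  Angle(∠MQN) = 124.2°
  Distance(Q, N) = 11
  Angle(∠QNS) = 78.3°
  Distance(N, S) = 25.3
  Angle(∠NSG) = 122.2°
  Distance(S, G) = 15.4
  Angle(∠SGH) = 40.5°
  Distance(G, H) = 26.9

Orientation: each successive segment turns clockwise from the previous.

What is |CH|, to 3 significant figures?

16.2

C is at the origin; CM runs at -69.3° with length 19.1, so M = (6.75, -17.9). CM ⟂ MQ, so MQ runs at -159°; with |MQ| = 14.2, Q = (-6.53, -22.9). ∠MQN = 124.2° gives QN at 145° from the x-axis; with |QN| = 11.0, N = (-15.5, -16.6). ∠QNS = 78.3° gives NS at 43.2° from the x-axis; with |NS| = 25.3, S = (2.91, 0.758). ∠NSG = 122.2° gives SG at -14.6° from the x-axis; with |SG| = 15.4, G = (17.8, -3.12). ∠SGH = 40.5° gives GH at -154° from the x-axis; with |GH| = 26.9, H = (-6.38, -14.9). Then |CH| = |H − C| = 16.2.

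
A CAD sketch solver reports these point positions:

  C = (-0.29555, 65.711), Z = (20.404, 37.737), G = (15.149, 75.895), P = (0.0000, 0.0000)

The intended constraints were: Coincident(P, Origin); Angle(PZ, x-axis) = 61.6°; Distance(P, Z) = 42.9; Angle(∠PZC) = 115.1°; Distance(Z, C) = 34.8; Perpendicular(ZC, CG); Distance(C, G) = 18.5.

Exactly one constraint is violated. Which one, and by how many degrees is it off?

Perpendicular(ZC, CG) — off by 3.10°.

P = (0.00, 0.00) ✓; PZ at 61.60° ✓; |PZ| = 42.90 ✓; ∠PZC = 115.1° ✓; |ZC| = 34.80 ✓; ∠(ZC, CG) = 93.10° ✗; |CG| = 18.50 ✓.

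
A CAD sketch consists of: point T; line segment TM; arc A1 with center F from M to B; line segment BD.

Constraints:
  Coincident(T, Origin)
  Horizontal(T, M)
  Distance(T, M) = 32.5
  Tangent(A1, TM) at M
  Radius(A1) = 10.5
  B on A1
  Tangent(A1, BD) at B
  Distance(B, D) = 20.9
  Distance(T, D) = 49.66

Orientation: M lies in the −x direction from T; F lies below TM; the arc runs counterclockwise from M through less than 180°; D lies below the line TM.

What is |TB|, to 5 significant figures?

44.652

Checks: |TM| = 32.50 ✓; |FB| = 10.50 ✓; ∠(FB, BD) = 90.00° ✓; |BD| = 20.90 ✓; |TD| = 49.66 ✓.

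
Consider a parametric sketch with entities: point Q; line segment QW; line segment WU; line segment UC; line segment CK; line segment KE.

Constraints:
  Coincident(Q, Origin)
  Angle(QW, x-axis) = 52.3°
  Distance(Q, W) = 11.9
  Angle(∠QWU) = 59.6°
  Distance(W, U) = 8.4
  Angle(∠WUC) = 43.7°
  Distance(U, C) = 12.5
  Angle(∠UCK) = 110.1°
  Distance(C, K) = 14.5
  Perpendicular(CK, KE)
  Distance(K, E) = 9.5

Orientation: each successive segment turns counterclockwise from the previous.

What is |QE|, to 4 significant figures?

22.66

Q is at the origin; QW runs at 52.3° with length 11.9, so W = (7.277, 9.416). ∠QWU = 59.6° gives WU at 172.7° from the x-axis; with |WU| = 8.4, U = (-1.055, 10.48). ∠WUC = 43.7° gives UC at -51.00° from the x-axis; with |UC| = 12.5, C = (6.812, 0.7686). ∠UCK = 110.1° gives CK at 18.90° from the x-axis; with |CK| = 14.5, K = (20.53, 5.465). CK ⟂ KE, so KE runs at 108.9°; with |KE| = 9.5, E = (17.45, 14.45). Then |QE| = |E − Q| = 22.66.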